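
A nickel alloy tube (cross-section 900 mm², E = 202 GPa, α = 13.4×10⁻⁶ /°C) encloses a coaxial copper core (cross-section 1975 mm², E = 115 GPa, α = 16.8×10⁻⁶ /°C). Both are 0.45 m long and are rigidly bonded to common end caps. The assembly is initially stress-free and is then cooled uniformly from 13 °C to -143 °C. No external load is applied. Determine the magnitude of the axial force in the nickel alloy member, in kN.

Equilibrium of a rigid end plate with no external load gives equal and opposite internal forces ±P in the two members. Since α_{copper} > α_{nickel alloy}, cooling drives the copper into tension and the nickel alloy into compression.
Compatibility of the two members (thermal + elastic change equal): (α₁ − α₂)ΔT = P·[1/(A₁E₁) + 1/(A₂E₂)].
|α₁ − α₂|·ΔT = 3.4×10⁻⁶ × 156 = 0.0005304.
1/(A₁E₁) + 1/(A₂E₂) = 1/(900×202×10³) + 1/(1975×115×10³) = 9.903×10⁻⁹ N⁻¹.
So P = 0.0005304 / 9.903×10⁻⁹ = 53.56 kN.

P ≈ 53.6 kN (compressive in the nickel alloy)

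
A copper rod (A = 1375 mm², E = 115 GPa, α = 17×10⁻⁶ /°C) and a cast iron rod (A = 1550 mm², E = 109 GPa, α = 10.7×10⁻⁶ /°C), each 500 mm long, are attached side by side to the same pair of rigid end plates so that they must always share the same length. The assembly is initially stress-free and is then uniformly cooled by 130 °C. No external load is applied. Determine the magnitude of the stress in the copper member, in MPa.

σ ≈ 48.7 MPa (tensile)

The copper has the larger α, so on cooling it would change length more than the cast iron if both were free. The rigid plates force a common final length, so the copper is put into tension and the cast iron into compression, with equal and opposite forces P (no external load).
Compatibility of the two members (thermal + elastic change equal): (α₁ − α₂)ΔT = P·[1/(A₁E₁) + 1/(A₂E₂)].
|α₁ − α₂|·ΔT = 6.3×10⁻⁶ × 130 = 0.000819.
1/(A₁E₁) + 1/(A₂E₂) = 1/(1375×115×10³) + 1/(1550×109×10³) = 1.224×10⁻⁸ N⁻¹.
P = 0.000819 / 1.224×10⁻⁸ = 66900 N = 66.9 kN.
σ_{copper} = P/A₁ = 66900/1375 = 48.65 MPa, tensile.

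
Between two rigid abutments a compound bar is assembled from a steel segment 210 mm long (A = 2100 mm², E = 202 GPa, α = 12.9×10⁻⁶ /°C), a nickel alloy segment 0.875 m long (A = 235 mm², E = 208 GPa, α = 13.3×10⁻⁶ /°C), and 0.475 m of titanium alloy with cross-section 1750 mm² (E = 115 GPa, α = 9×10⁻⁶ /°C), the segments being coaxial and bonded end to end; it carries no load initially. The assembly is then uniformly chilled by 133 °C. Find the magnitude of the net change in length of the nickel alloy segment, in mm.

|ΔL| ≈ 0.588 mm

With the walls removed the bar would change length by δ_free = Σ αᵢΔT Lᵢ = 12.9×10⁻⁶×133×210 + 13.3×10⁻⁶×133×875 + 9×10⁻⁶×133×475 = 2.477 mm.
The walls prevent any net length change, so an axial force P (same in every segment) develops. Compatibility: P · Σ Lᵢ/(AᵢEᵢ) = δ_free.
Σ Lᵢ/(AᵢEᵢ) = 210/(2100×202×10³) + 875/(235×208×10³) + 475/(1750×115×10³) = 2.076×10⁻⁵ mm/N.
P = 2.477 / 2.076×10⁻⁵ = 119300 N = 119.3 kN, tensile.
For the nickel alloy segment, free thermal change = 13.3×10⁻⁶×133×875 = 1.548 mm and elastic change from P = 119300×875/(235×208×10³) = 2.136 mm; these oppose, so the net change is 0.588 mm (segment lengthens).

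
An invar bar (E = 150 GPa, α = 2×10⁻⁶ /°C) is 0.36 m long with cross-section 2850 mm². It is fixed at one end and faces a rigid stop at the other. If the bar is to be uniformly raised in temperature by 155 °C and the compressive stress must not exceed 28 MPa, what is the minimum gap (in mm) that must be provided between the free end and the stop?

g ≈ 0.0444 mm

Free expansion if unrestrained: δ_free = αΔT L = 2×10⁻⁶ × 155 × 360 = 0.1116 mm.
A stress of 28 MPa corresponds to the wall pushing the bar back by σL/E = 28×360/(150×10³) = 0.0672 mm.
So the gap has to take up the difference, g_min = δ_free − σL/E = 0.1116 − 0.0672 = 0.0444 mm.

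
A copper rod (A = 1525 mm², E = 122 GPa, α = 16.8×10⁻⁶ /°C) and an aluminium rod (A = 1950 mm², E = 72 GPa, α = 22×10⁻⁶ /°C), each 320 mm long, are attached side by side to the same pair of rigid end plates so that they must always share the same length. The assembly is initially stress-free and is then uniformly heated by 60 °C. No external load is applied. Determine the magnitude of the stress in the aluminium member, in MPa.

Both members must finish at the same length. With the larger α, the aluminium tends to over-expand; the plates restrain it, putting the aluminium in compression and the copper in tension. With no external load the two internal forces are equal and opposite, magnitude P.
Compatibility of the two members (thermal + elastic change equal): (α₁ − α₂)ΔT = P·[1/(A₁E₁) + 1/(A₂E₂)].
|α₁ − α₂|·ΔT = 5.2×10⁻⁶ × 60 = 0.000312.
1/(A₁E₁) + 1/(A₂E₂) = 1/(1525×122×10³) + 1/(1950×72×10³) = 1.25×10⁻⁸ N⁻¹.
P = 0.000312 / 1.25×10⁻⁸ = 24970 N = 24.97 kN.
σ_{aluminium} = P/A₂ = 24970/1950 = 12.8 MPa, compressive.

σ ≈ 12.8 MPa (compressive)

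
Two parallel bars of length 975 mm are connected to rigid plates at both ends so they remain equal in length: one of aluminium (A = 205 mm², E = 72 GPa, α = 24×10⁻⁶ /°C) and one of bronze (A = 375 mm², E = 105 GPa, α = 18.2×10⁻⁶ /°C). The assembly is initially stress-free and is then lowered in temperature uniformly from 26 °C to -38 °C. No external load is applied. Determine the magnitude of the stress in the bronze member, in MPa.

The aluminium has the larger α, so on cooling it would change length more than the bronze if both were free. The rigid plates force a common final length, so the aluminium is put into tension and the bronze into compression, with equal and opposite forces P (no external load).
Setting the final lengths equal and cancelling L: (α₁ − α₂)ΔT = P/(A₁E₁) + P/(A₂E₂).
|α₁ − α₂|·ΔT = 5.8×10⁻⁶ × 64 = 0.0003712.
1/(A₁E₁) + 1/(A₂E₂) = 1/(205×72×10³) + 1/(375×105×10³) = 9.315×10⁻⁸ N⁻¹.
So P = 0.0003712 / 9.315×10⁻⁸ = 3.985 kN.
σ_{bronze} = P/A₂ = 3985/375 = 10.63 MPa, compressive.

σ ≈ 10.6 MPa (compressive)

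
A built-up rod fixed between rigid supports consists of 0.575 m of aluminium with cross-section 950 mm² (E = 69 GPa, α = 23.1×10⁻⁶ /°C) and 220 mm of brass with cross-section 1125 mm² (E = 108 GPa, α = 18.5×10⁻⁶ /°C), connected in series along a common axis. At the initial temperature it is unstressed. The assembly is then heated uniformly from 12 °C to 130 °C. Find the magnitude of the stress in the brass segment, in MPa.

With the walls removed the bar would change length by δ_free = Σ αᵢΔT Lᵢ = 23.1×10⁻⁶×118×575 + 18.5×10⁻⁶×118×220 = 2.048 mm.
The rigid supports impose zero overall length change; the single axial force P common to all segments must satisfy P Σ Lᵢ/(AᵢEᵢ) = δ_free.
Σ Lᵢ/(AᵢEᵢ) = 575/(950×69×10³) + 220/(1125×108×10³) = 1.058×10⁻⁵ mm/N.
P = 2.048 / 1.058×10⁻⁵ = 193500 N = 193.5 kN, compressive.
σ_{brass} = P / A = 193500 / 1125 = 172 MPa.

σ ≈ 172 MPa (compressive)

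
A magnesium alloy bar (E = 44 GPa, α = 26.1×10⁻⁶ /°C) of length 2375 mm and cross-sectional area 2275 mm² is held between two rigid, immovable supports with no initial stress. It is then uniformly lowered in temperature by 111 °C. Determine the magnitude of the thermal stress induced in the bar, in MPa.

Because both ends are immovable the net strain is zero, and the suppressed thermal strain is αΔT = 26.1×10⁻⁶ × 111 = 2897.1×10⁻⁶.
Hence σ = E·αΔT = 44×10³ × 2897.1×10⁻⁶ = 127.5 MPa, tensile.

σ ≈ 127 MPa (tensile)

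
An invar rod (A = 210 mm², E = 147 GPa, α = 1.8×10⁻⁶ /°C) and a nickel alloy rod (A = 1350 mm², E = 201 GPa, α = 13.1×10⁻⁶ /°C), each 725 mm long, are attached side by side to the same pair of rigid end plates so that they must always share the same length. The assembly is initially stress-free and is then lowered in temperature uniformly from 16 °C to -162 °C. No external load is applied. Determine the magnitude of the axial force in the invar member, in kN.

P ≈ 55.7 kN (compressive in the invar)

Equilibrium of a rigid end plate with no external load gives equal and opposite internal forces ±P in the two members. Since α_{nickel alloy} > α_{invar}, cooling drives the nickel alloy into tension and the invar into compression.
Setting the final lengths equal and cancelling L: (α₁ − α₂)ΔT = P/(A₁E₁) + P/(A₂E₂).
|α₁ − α₂|·ΔT = 11.3×10⁻⁶ × 178 = 0.002011.
1/(A₁E₁) + 1/(A₂E₂) = 1/(210×147×10³) + 1/(1350×201×10³) = 3.608×10⁻⁸ N⁻¹.
P = 0.002011 / 3.608×10⁻⁸ = 55750 N = 55.75 kN.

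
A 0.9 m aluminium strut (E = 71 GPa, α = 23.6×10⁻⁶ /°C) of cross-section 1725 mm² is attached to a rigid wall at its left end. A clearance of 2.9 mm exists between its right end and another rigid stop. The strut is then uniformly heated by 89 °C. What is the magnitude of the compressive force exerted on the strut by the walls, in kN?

P ≈ 0 kN

Free thermal elongation = αΔT L = 23.6×10⁻⁶ × 89 × 900 = 1.89 mm.
Since δ_free = 1.89 mm is less than the 2.9 mm gap, the strut never touches the wall. No axial force develops.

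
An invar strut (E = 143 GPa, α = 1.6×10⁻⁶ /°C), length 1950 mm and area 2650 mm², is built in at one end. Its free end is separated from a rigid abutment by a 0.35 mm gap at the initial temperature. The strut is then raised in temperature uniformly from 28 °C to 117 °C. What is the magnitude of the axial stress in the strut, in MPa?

Unrestrained expansion: δ_free = αΔT L = 1.6×10⁻⁶ × 89 × 1950 = 0.2777 mm.
This is smaller than the 0.35 mm clearance, so the strut expands freely without reaching the stop — the stress is zero.

σ ≈ 0 MPa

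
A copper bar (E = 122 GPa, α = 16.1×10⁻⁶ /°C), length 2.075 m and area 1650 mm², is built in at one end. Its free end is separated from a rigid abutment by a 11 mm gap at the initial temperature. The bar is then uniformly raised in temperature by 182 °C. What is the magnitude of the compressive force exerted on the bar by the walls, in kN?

Free thermal elongation = αΔT L = 16.1×10⁻⁶ × 182 × 2075 = 6.08 mm.
Since δ_free = 6.08 mm is less than the 11 mm gap, the bar never touches the wall. No axial force develops.

P ≈ 0 kN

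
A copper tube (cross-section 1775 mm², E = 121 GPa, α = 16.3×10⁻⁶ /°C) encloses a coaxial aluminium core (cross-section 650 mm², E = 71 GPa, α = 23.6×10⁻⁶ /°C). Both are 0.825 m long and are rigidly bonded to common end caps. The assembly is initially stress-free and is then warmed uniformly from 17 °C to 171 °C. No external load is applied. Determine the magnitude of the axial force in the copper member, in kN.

Equilibrium of a rigid end plate with no external load gives equal and opposite internal forces ±P in the two members. Since α_{aluminium} > α_{copper}, heating drives the aluminium into compression and the copper into tension.
Compatibility of the two members (thermal + elastic change equal): (α₁ − α₂)ΔT = P·[1/(A₁E₁) + 1/(A₂E₂)].
|α₁ − α₂|·ΔT = 7.3×10⁻⁶ × 154 = 0.001124.
1/(A₁E₁) + 1/(A₂E₂) = 1/(1775×121×10³) + 1/(650×71×10³) = 2.632×10⁻⁸ N⁻¹.
So P = 0.001124 / 2.632×10⁻⁸ = 42.71 kN.

P ≈ 42.7 kN (tensile in the copper)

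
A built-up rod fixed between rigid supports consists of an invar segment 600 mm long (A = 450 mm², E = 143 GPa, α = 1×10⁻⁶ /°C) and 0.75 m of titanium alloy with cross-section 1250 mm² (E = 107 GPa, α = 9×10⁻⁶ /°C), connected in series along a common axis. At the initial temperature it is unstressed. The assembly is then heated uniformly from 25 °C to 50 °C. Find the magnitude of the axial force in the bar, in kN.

P ≈ 12.3 kN (compressive)

If the supports were absent, the total length change would be Σ αᵢΔT Lᵢ = 1×10⁻⁶×25×600 + 9×10⁻⁶×25×750 = 0.1837 mm.
The walls prevent any net length change, so an axial force P (same in every segment) develops. Compatibility: P · Σ Lᵢ/(AᵢEᵢ) = δ_free.
Σ Lᵢ/(AᵢEᵢ) = 600/(450×143×10³) + 750/(1250×107×10³) = 1.493×10⁻⁵ mm/N.
P = 0.1837 / 1.493×10⁻⁵ = 12310 N = 12.31 kN, compressive.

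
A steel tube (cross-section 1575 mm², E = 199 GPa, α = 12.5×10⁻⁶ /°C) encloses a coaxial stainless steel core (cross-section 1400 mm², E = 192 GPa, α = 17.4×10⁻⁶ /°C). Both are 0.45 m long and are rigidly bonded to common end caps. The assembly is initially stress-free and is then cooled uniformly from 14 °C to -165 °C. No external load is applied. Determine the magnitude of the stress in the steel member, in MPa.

σ ≈ 80.6 MPa (compressive)

The stainless steel has the larger α, so on cooling it would change length more than the steel if both were free. The rigid plates force a common final length, so the stainless steel is put into tension and the steel into compression, with equal and opposite forces P (no external load).
Compatibility of the two members (thermal + elastic change equal): (α₁ − α₂)ΔT = P·[1/(A₁E₁) + 1/(A₂E₂)].
|α₁ − α₂|·ΔT = 4.9×10⁻⁶ × 179 = 0.0008771.
1/(A₁E₁) + 1/(A₂E₂) = 1/(1575×199×10³) + 1/(1400×192×10³) = 6.911×10⁻⁹ N⁻¹.
P = 0.0008771 / 6.911×10⁻⁹ = 126900 N = 126.9 kN.
σ_{steel} = P/A₁ = 126900/1575 = 80.58 MPa, compressive.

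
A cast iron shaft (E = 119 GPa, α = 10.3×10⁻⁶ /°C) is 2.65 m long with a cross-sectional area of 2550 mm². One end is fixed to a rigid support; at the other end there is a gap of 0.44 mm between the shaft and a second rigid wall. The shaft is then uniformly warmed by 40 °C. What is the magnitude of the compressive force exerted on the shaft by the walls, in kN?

Unrestrained expansion: δ_free = αΔT L = 10.3×10⁻⁶ × 40 × 2650 = 1.092 mm.
This exceeds the 0.44 mm gap, so the wall pushes back. The portion of expansion that must be recovered elastically is δ_free − gap = 1.092 − 0.44 = 0.6518 mm.
Compatibility: PL/(AE) = 0.6518 mm, so σ = P/A = E × (0.6518/2650) = 29.27 MPa.
Force on the wall = σA = 29.27 × 2550 mm² = 74.64 kN.

P ≈ 74.6 kN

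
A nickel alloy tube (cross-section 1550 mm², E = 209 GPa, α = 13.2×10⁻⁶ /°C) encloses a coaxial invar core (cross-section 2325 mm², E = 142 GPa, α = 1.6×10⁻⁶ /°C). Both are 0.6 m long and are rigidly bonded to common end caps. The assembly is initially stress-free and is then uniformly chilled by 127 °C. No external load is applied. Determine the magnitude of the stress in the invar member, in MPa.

σ ≈ 104 MPa (compressive)

The nickel alloy has the larger α, so on cooling it would change length more than the invar if both were free. The rigid plates force a common final length, so the nickel alloy is put into tension and the invar into compression, with equal and opposite forces P (no external load).
Equating the net (thermal + elastic) strains gives |α₁ − α₂|·ΔT = P·[1/(A₁E₁) + 1/(A₂E₂)].
|α₁ − α₂|·ΔT = 11.6×10⁻⁶ × 127 = 0.001473.
1/(A₁E₁) + 1/(A₂E₂) = 1/(1550×209×10³) + 1/(2325×142×10³) = 6.116×10⁻⁹ N⁻¹.
So P = 0.001473 / 6.116×10⁻⁹ = 240.9 kN.
σ_{invar} = P/A₂ = 240900/2325 = 103.6 MPa, compressive.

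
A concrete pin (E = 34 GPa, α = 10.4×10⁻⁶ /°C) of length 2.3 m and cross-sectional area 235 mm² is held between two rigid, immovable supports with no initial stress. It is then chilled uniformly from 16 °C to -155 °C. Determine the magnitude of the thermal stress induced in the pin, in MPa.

The supports are rigid, so the total axial strain is zero. The restrained thermal strain is ε = αΔT = 10.4×10⁻⁶ × 171 = 1778.4×10⁻⁶.
σ = EαΔT = 34×10³ × 10.4×10⁻⁶ × 171 = 60.47 MPa (tensile; the pin is trying to contract).

σ ≈ 60.5 MPa (tensile)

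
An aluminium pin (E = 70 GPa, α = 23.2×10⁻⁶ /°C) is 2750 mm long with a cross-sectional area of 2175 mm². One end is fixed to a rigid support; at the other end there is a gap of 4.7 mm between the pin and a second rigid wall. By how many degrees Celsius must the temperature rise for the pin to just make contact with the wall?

Contact occurs when the free expansion equals the gap: αΔT L = 4.7 mm.
So ΔT = g/(αL) = 4.7/(23.2×10⁻⁶ × 2750) = 73.67 °C.

ΔT ≈ 73.7 °C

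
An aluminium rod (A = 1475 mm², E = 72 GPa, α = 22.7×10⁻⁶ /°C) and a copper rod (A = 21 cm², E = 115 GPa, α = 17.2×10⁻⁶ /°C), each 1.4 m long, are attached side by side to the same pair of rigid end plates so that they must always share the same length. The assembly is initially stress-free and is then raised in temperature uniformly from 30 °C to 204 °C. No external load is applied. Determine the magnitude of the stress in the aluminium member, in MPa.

σ ≈ 47.9 MPa (compressive)

Both members must finish at the same length. With the larger α, the aluminium tends to over-expand; the plates restrain it, putting the aluminium in compression and the copper in tension. With no external load the two internal forces are equal and opposite, magnitude P.
Setting the final lengths equal and cancelling L: (α₁ − α₂)ΔT = P/(A₁E₁) + P/(A₂E₂).
|α₁ − α₂|·ΔT = 5.5×10⁻⁶ × 174 = 0.000957.
1/(A₁E₁) + 1/(A₂E₂) = 1/(1475×72×10³) + 1/(2100×115×10³) = 1.356×10⁻⁸ N⁻¹.
So P = 0.000957 / 1.356×10⁻⁸ = 70.59 kN.
σ_{aluminium} = P/A₁ = 70590/1475 = 47.86 MPa, compressive.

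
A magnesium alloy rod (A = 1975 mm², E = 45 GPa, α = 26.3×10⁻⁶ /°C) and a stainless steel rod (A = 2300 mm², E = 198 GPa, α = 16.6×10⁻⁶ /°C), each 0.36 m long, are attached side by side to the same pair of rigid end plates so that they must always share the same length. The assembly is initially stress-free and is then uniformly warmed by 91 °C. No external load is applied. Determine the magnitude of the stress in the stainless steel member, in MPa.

σ ≈ 28.5 MPa (tensile)

Both members must finish at the same length. With the larger α, the magnesium alloy tends to over-expand; the plates restrain it, putting the magnesium alloy in compression and the stainless steel in tension. With no external load the two internal forces are equal and opposite, magnitude P.
Setting the final lengths equal and cancelling L: (α₁ − α₂)ΔT = P/(A₁E₁) + P/(A₂E₂).
|α₁ − α₂|·ΔT = 9.7×10⁻⁶ × 91 = 0.0008827.
1/(A₁E₁) + 1/(A₂E₂) = 1/(1975×45×10³) + 1/(2300×198×10³) = 1.345×10⁻⁸ N⁻¹.
So P = 0.0008827 / 1.345×10⁻⁸ = 65.64 kN.
σ_{stainless steel} = P/A₂ = 65640/2300 = 28.54 MPa, tensile.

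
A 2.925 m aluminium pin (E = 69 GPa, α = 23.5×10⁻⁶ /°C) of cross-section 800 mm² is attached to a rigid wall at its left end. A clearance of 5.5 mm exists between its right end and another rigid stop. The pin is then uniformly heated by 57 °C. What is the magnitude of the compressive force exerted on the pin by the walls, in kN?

If the wall were absent the pin would grow by αΔT L = 23.5×10⁻⁶ × 57 × 2925 = 3.918 mm.
This is smaller than the 5.5 mm clearance, so the pin expands freely without reaching the stop — the stress is zero.

P ≈ 0 kN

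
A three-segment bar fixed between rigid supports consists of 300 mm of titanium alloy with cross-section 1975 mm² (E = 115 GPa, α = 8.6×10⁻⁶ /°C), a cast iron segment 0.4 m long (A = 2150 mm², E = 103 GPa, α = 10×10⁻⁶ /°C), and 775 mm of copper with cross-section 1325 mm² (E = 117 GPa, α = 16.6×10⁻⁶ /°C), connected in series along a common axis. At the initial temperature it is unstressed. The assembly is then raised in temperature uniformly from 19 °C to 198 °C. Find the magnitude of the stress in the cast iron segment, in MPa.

σ ≈ 199 MPa (compressive)

With the walls removed the bar would change length by δ_free = Σ αᵢΔT Lᵢ = 8.6×10⁻⁶×179×300 + 10×10⁻⁶×179×400 + 16.6×10⁻⁶×179×775 = 3.481 mm.
The walls prevent any net length change, so an axial force P (same in every segment) develops. Compatibility: P · Σ Lᵢ/(AᵢEᵢ) = δ_free.
The series flexibility is Σ Lᵢ/(AᵢEᵢ) = 300/(1975×115×10³) + 400/(2150×103×10³) + 775/(1325×117×10³) = 8.126×10⁻⁶ mm/N.
Hence P = δ_free / Σ(L/AE) = 3.481/8.126×10⁻⁶ = 428.3 kN (compressive).
σ_{cast iron} = P / A = 428300 / 2150 = 199.2 MPa.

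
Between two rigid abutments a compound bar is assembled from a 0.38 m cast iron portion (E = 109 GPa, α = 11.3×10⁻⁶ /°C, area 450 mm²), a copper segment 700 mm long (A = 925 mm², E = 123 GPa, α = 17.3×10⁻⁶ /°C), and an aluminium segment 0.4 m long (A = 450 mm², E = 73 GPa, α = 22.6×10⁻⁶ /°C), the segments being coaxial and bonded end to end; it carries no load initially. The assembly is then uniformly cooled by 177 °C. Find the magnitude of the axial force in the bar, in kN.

P ≈ 173 kN (tensile)

If the supports were absent, the total length change would be Σ αᵢΔT Lᵢ = 11.3×10⁻⁶×177×380 + 17.3×10⁻⁶×177×700 + 22.6×10⁻⁶×177×400 = 4.504 mm.
The walls prevent any net length change, so an axial force P (same in every segment) develops. Compatibility: P · Σ Lᵢ/(AᵢEᵢ) = δ_free.
The series flexibility is Σ Lᵢ/(AᵢEᵢ) = 380/(450×109×10³) + 700/(925×123×10³) + 400/(450×73×10³) = 2.608×10⁻⁵ mm/N.
Hence P = δ_free / Σ(L/AE) = 4.504/2.608×10⁻⁵ = 172.7 kN (tensile).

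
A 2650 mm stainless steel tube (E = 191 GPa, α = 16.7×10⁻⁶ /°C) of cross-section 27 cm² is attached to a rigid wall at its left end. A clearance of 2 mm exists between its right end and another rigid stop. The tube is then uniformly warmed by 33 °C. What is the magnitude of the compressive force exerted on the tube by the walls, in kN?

If the wall were absent the tube would grow by αΔT L = 16.7×10⁻⁶ × 33 × 2650 = 1.46 mm.
Since δ_free = 1.46 mm is less than the 2 mm gap, the tube never touches the wall. No axial force develops.

P ≈ 0 kN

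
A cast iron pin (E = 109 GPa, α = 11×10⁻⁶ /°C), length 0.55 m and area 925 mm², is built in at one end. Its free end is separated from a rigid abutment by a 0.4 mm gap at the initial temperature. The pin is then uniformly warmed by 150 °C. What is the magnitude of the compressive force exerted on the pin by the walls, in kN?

P ≈ 93 kN

Unrestrained expansion: δ_free = αΔT L = 11×10⁻⁶ × 150 × 550 = 0.9075 mm.
After closing the 0.4 mm clearance, 0.9075 − 0.4 = 0.5075 mm of expansion remains to be suppressed by the wall.
That suppressed elongation corresponds to σ = E·Δ/L = 109×10³ × 0.5075/550 = 100.6 MPa.
P = σA = 100.6 × 925 = 93.03 kN.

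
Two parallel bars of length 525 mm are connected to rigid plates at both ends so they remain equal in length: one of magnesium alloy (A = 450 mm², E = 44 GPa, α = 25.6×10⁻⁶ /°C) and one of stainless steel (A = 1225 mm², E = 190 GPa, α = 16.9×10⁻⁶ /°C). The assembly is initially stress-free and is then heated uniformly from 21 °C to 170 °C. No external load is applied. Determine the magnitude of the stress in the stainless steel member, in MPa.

σ ≈ 19.3 MPa (tensile)

The magnesium alloy has the larger α, so on heating it would change length more than the stainless steel if both were free. The rigid plates force a common final length, so the magnesium alloy is put into compression and the stainless steel into tension, with equal and opposite forces P (no external load).
Setting the final lengths equal and cancelling L: (α₁ − α₂)ΔT = P/(A₁E₁) + P/(A₂E₂).
|α₁ − α₂|·ΔT = 8.7×10⁻⁶ × 149 = 0.001296.
1/(A₁E₁) + 1/(A₂E₂) = 1/(450×44×10³) + 1/(1225×190×10³) = 5.48×10⁻⁸ N⁻¹.
P = 0.001296 / 5.48×10⁻⁸ = 23650 N = 23.65 kN.
σ_{stainless steel} = P/A₂ = 23650/1225 = 19.31 MPa, tensile.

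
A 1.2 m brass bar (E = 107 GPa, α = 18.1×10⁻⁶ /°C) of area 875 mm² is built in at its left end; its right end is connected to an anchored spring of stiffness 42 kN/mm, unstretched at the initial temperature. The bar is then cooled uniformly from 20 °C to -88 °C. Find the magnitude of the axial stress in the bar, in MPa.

The unrestrained thermal change is αΔT L = 18.1×10⁻⁶ × 108 × 1200 = 2.346 mm.
Let P be the tensile force in the spring. The bar extends elastically by PL/(AE) and the spring stretches by P/k; together these equal δ_free.
So P = δ_free / [L/(AE) + 1/k] = 2.346 / [ 1200/(875×107×10³) + 1/(42×10³) ].
P = 2.346 / 3.663×10⁻⁵ = 64050 N.
σ = P/A = 64050/875 = 73.19 MPa.

σ ≈ 73.2 MPa (tensile)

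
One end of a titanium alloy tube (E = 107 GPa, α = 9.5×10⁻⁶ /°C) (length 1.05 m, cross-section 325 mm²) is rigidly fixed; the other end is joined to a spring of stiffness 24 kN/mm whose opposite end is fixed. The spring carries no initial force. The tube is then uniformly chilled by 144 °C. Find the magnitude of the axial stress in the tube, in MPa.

If the spring were absent the tube would shorten by αΔT L = 9.5×10⁻⁶ × 144 × 1050 = 1.436 mm.
Let P be the tensile force in the spring. The tube extends elastically by PL/(AE) and the spring stretches by P/k; together these equal δ_free.
P [ L/(AE) + 1/k ] = δ_free → P [ 1050/(325×107×10³) + 1/(24×10³) ] = 1.436.
P = 1.436 / 7.186×10⁻⁵ = 19990 N.
σ = P/A = 19990/325 = 61.5 MPa.

σ ≈ 61.5 MPa (tensile)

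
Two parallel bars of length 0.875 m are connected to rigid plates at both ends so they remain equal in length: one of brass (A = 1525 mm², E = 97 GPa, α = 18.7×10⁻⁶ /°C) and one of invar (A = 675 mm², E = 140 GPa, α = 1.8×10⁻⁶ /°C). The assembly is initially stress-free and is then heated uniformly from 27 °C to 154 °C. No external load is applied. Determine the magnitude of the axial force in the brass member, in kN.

Equilibrium of a rigid end plate with no external load gives equal and opposite internal forces ±P in the two members. Since α_{brass} > α_{invar}, heating drives the brass into compression and the invar into tension.
Compatibility of the two members (thermal + elastic change equal): (α₁ − α₂)ΔT = P·[1/(A₁E₁) + 1/(A₂E₂)].
|α₁ − α₂|·ΔT = 16.9×10⁻⁶ × 127 = 0.002146.
1/(A₁E₁) + 1/(A₂E₂) = 1/(1525×97×10³) + 1/(675×140×10³) = 1.734×10⁻⁸ N⁻¹.
P = 0.002146 / 1.734×10⁻⁸ = 123800 N = 123.8 kN.

P ≈ 124 kN (compressive in the brass)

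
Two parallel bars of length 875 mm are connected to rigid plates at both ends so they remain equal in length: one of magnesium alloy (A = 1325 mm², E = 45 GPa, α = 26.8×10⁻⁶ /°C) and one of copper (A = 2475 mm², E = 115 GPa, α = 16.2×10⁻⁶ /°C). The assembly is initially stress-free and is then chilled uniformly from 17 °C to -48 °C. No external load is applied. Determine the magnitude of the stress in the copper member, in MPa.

Equilibrium of a rigid end plate with no external load gives equal and opposite internal forces ±P in the two members. Since α_{magnesium alloy} > α_{copper}, cooling drives the magnesium alloy into tension and the copper into compression.
Equating the net (thermal + elastic) strains gives |α₁ − α₂|·ΔT = P·[1/(A₁E₁) + 1/(A₂E₂)].
|α₁ − α₂|·ΔT = 10.6×10⁻⁶ × 65 = 0.000689.
1/(A₁E₁) + 1/(A₂E₂) = 1/(1325×45×10³) + 1/(2475×115×10³) = 2.028×10⁻⁸ N⁻¹.
So P = 0.000689 / 2.028×10⁻⁸ = 33.97 kN.
σ_{copper} = P/A₂ = 33970/2475 = 13.72 MPa, compressive.

σ ≈ 13.7 MPa (compressive)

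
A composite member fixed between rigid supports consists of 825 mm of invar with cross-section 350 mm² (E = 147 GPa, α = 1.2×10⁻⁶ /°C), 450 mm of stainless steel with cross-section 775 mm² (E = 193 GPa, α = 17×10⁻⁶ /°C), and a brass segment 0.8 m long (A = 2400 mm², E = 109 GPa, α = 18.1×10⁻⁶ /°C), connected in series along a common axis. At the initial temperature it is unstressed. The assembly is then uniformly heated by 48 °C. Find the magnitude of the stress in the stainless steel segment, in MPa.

σ ≈ 64.8 MPa (compressive)

With the walls removed the bar would change length by δ_free = Σ αᵢΔT Lᵢ = 1.2×10⁻⁶×48×825 + 17×10⁻⁶×48×450 + 18.1×10⁻⁶×48×800 = 1.11 mm.
The walls prevent any net length change, so an axial force P (same in every segment) develops. Compatibility: P · Σ Lᵢ/(AᵢEᵢ) = δ_free.
The series flexibility is Σ Lᵢ/(AᵢEᵢ) = 825/(350×147×10³) + 450/(775×193×10³) + 800/(2400×109×10³) = 2.21×10⁻⁵ mm/N.
So P = 1.11 / 2.21×10⁻⁵ = 50.21 kN, compressive.
σ_{stainless steel} = P / A = 50210 / 775 = 64.79 MPa.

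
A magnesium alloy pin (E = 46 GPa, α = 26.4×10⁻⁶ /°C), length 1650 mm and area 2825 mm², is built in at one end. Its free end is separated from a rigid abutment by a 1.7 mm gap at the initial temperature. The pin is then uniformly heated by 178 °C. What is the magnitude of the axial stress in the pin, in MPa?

Free thermal elongation = αΔT L = 26.4×10⁻⁶ × 178 × 1650 = 7.754 mm.
This exceeds the 1.7 mm gap, so the wall pushes back. The portion of expansion that must be recovered elastically is δ_free − gap = 7.754 − 1.7 = 6.054 mm.
Compatibility: PL/(AE) = 6.054 mm, so σ = P/A = E × (6.054/1650) = 168.8 MPa.

σ ≈ 169 MPa (compressive)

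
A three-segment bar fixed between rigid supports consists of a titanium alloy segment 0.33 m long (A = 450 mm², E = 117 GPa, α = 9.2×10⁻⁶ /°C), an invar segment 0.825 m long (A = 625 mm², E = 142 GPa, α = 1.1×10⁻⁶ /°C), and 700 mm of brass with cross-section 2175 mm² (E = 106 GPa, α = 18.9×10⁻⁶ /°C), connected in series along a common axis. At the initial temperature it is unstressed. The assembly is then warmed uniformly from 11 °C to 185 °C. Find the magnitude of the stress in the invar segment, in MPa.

If the supports were absent, the total length change would be Σ αᵢΔT Lᵢ = 9.2×10⁻⁶×174×330 + 1.1×10⁻⁶×174×825 + 18.9×10⁻⁶×174×700 = 2.988 mm.
The walls prevent any net length change, so an axial force P (same in every segment) develops. Compatibility: P · Σ Lᵢ/(AᵢEᵢ) = δ_free.
Σ Lᵢ/(AᵢEᵢ) = 330/(450×117×10³) + 825/(625×142×10³) + 700/(2175×106×10³) = 1.86×10⁻⁵ mm/N.
So P = 2.988 / 1.86×10⁻⁵ = 160.7 kN, compressive.
σ_{invar} = P / A = 160700 / 625 = 257.1 MPa.

σ ≈ 257 MPa (compressive)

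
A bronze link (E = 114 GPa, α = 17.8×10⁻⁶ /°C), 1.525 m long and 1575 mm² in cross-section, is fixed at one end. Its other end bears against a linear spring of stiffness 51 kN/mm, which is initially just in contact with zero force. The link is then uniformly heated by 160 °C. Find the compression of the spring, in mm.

δ ≈ 3.03 mm

The unrestrained thermal change is αΔT L = 17.8×10⁻⁶ × 160 × 1525 = 4.343 mm.
With a force P in the spring, the elastic change of the link is PL/(AE) and that of the spring is P/k; compatibility requires their sum to equal δ_free.
So P = δ_free / [L/(AE) + 1/k] = 4.343 / [ 1525/(1575×114×10³) + 1/(51×10³) ].
P = 4.343 / 2.81×10⁻⁵ = 154600 N.
Spring compression = P/k = 154600/(51×10³) = 3.03 mm.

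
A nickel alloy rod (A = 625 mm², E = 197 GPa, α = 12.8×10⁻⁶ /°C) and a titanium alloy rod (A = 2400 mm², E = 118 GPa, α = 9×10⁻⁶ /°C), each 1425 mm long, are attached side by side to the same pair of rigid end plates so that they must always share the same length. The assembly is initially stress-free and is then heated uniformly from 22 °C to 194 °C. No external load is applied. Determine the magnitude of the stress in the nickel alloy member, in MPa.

σ ≈ 89.7 MPa (compressive)

Equilibrium of a rigid end plate with no external load gives equal and opposite internal forces ±P in the two members. Since α_{nickel alloy} > α_{titanium alloy}, heating drives the nickel alloy into compression and the titanium alloy into tension.
Equating the net (thermal + elastic) strains gives |α₁ − α₂|·ΔT = P·[1/(A₁E₁) + 1/(A₂E₂)].
|α₁ − α₂|·ΔT = 3.8×10⁻⁶ × 172 = 0.0006536.
1/(A₁E₁) + 1/(A₂E₂) = 1/(625×197×10³) + 1/(2400×118×10³) = 1.165×10⁻⁸ N⁻¹.
P = 0.0006536 / 1.165×10⁻⁸ = 56090 N = 56.09 kN.
σ_{nickel alloy} = P/A₁ = 56090/625 = 89.74 MPa, compressive.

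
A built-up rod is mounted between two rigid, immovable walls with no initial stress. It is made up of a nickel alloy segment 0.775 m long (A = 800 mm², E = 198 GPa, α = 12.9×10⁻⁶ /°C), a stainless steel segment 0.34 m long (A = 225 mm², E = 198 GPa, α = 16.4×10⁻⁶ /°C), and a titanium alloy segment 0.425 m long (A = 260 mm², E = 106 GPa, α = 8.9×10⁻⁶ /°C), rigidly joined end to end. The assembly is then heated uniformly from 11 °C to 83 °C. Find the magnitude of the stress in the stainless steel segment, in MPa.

If the supports were absent, the total length change would be Σ αᵢΔT Lᵢ = 12.9×10⁻⁶×72×775 + 16.4×10⁻⁶×72×340 + 8.9×10⁻⁶×72×425 = 1.394 mm.
The rigid supports impose zero overall length change; the single axial force P common to all segments must satisfy P Σ Lᵢ/(AᵢEᵢ) = δ_free.
The series flexibility is Σ Lᵢ/(AᵢEᵢ) = 775/(800×198×10³) + 340/(225×198×10³) + 425/(260×106×10³) = 2.795×10⁻⁵ mm/N.
P = 1.394 / 2.795×10⁻⁵ = 49870 N = 49.87 kN, compressive.
σ_{stainless steel} = P / A = 49870 / 225 = 221.6 MPa.

σ ≈ 222 MPa (compressive)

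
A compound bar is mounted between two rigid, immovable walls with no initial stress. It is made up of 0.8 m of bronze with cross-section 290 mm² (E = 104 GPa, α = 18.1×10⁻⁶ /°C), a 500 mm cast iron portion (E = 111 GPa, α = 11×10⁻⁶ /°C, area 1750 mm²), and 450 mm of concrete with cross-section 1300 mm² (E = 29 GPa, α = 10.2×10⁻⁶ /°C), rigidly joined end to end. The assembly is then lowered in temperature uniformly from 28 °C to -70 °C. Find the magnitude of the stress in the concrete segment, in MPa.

σ ≈ 45.1 MPa (tensile)

Free thermal contraction of the whole bar: Σ αᵢΔT Lᵢ = 18.1×10⁻⁶×98×800 + 11×10⁻⁶×98×500 + 10.2×10⁻⁶×98×450 = 2.408 mm.
The walls prevent any net length change, so an axial force P (same in every segment) develops. Compatibility: P · Σ Lᵢ/(AᵢEᵢ) = δ_free.
Σ Lᵢ/(AᵢEᵢ) = 800/(290×104×10³) + 500/(1750×111×10³) + 450/(1300×29×10³) = 4.104×10⁻⁵ mm/N.
P = 2.408 / 4.104×10⁻⁵ = 58680 N = 58.68 kN, tensile.
σ_{concrete} = P / A = 58680 / 1300 = 45.14 MPa.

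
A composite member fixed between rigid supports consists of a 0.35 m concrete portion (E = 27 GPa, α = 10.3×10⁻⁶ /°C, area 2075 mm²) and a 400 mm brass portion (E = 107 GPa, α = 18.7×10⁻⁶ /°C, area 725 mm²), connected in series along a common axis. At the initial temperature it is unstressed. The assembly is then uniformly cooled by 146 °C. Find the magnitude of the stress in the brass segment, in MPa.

Free thermal contraction of the whole bar: Σ αᵢΔT Lᵢ = 10.3×10⁻⁶×146×350 + 18.7×10⁻⁶×146×400 = 1.618 mm.
Since the ends are fixed, an axial force P builds up, equal in every segment, with P · Σ Lᵢ/(AᵢEᵢ) = δ_free.
Σ Lᵢ/(AᵢEᵢ) = 350/(2075×27×10³) + 400/(725×107×10³) = 1.14×10⁻⁵ mm/N.
Hence P = δ_free / Σ(L/AE) = 1.618/1.14×10⁻⁵ = 141.9 kN (tensile).
σ_{brass} = P / A = 141900 / 725 = 195.8 MPa.

σ ≈ 196 MPa (tensile)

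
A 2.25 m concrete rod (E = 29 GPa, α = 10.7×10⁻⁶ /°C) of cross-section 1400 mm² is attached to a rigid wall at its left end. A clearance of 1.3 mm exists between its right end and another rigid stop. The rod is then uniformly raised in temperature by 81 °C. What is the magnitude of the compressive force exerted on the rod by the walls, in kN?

Free thermal elongation = αΔT L = 10.7×10⁻⁶ × 81 × 2250 = 1.95 mm.
After closing the 1.3 mm clearance, 1.95 − 1.3 = 0.6501 mm of expansion remains to be suppressed by the wall.
So σ = E(δ_free − g)/L = 29×10³ × 0.6501/2250 = 8.379 MPa.
Force on the wall = σA = 8.379 × 1400 mm² = 11.73 kN.

P ≈ 11.7 kN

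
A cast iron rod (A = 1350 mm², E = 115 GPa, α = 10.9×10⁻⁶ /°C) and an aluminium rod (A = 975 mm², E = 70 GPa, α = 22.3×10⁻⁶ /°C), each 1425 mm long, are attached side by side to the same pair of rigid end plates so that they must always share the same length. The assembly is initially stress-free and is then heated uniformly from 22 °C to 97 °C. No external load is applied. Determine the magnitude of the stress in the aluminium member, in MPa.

The aluminium has the larger α, so on heating it would change length more than the cast iron if both were free. The rigid plates force a common final length, so the aluminium is put into compression and the cast iron into tension, with equal and opposite forces P (no external load).
Setting the final lengths equal and cancelling L: (α₁ − α₂)ΔT = P/(A₁E₁) + P/(A₂E₂).
|α₁ − α₂|·ΔT = 11.4×10⁻⁶ × 75 = 0.000855.
1/(A₁E₁) + 1/(A₂E₂) = 1/(1350×115×10³) + 1/(975×70×10³) = 2.109×10⁻⁸ N⁻¹.
P = 0.000855 / 2.109×10⁻⁸ = 40530 N = 40.53 kN.
σ_{aluminium} = P/A₂ = 40530/975 = 41.57 MPa, compressive.

σ ≈ 41.6 MPa (compressive)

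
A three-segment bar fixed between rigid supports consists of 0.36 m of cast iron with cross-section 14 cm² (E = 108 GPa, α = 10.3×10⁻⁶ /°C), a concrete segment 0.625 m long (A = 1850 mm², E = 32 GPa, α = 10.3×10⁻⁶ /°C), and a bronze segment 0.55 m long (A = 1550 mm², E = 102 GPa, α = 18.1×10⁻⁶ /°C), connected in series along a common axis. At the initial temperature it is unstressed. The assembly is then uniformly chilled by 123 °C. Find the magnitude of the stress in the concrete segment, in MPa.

With the walls removed the bar would change length by δ_free = Σ αᵢΔT Lᵢ = 10.3×10⁻⁶×123×360 + 10.3×10⁻⁶×123×625 + 18.1×10⁻⁶×123×550 = 2.472 mm.
The rigid supports impose zero overall length change; the single axial force P common to all segments must satisfy P Σ Lᵢ/(AᵢEᵢ) = δ_free.
The series flexibility is Σ Lᵢ/(AᵢEᵢ) = 360/(1400×108×10³) + 625/(1850×32×10³) + 550/(1550×102×10³) = 1.642×10⁻⁵ mm/N.
So P = 2.472 / 1.642×10⁻⁵ = 150.6 kN, tensile.
σ_{concrete} = P / A = 150600 / 1850 = 81.4 MPa.

σ ≈ 81.4 MPa (tensile)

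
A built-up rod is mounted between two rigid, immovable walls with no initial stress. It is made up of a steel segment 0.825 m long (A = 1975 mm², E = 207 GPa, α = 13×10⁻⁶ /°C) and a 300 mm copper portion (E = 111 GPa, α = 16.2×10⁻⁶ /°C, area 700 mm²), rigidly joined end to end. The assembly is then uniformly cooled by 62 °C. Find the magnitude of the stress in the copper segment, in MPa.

σ ≈ 235 MPa (tensile)

If the supports were absent, the total length change would be Σ αᵢΔT Lᵢ = 13×10⁻⁶×62×825 + 16.2×10⁻⁶×62×300 = 0.9663 mm.
The walls prevent any net length change, so an axial force P (same in every segment) develops. Compatibility: P · Σ Lᵢ/(AᵢEᵢ) = δ_free.
The series flexibility is Σ Lᵢ/(AᵢEᵢ) = 825/(1975×207×10³) + 300/(700×111×10³) = 5.879×10⁻⁶ mm/N.
P = 0.9663 / 5.879×10⁻⁶ = 164400 N = 164.4 kN, tensile.
σ_{copper} = P / A = 164400 / 700 = 234.8 MPa.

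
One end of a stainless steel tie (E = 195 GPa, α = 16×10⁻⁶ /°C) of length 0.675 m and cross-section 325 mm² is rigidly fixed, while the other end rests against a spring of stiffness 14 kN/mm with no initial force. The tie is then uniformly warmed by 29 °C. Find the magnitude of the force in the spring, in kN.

If the spring were absent the tie would lengthen by αΔT L = 16×10⁻⁶ × 29 × 675 = 0.3132 mm.
Let P be the compressive force at the spring. The tie shortens elastically by PL/(AE) and the spring compresses by P/k; together these equal δ_free.
So P = δ_free / [L/(AE) + 1/k] = 0.3132 / [ 675/(325×195×10³) + 1/(14×10³) ].
P = 0.3132 / 8.208×10⁻⁵ = 3816 N.

P ≈ 3.82 kN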